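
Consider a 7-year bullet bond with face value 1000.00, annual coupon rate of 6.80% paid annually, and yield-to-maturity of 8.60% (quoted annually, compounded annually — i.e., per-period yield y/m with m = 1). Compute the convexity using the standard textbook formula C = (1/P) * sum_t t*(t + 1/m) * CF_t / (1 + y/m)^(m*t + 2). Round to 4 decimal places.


Answer: Convexity = 36.1752

Derivation:
Coupon per period c = face * coupon_rate / m = 68.000000
Periods per year m = 1; per-period yield y/m = 0.086000
Number of cashflows N = 7
Cashflows (t years, CF_t, discount factor 1/(1+y/m)^(m*t), PV):
  t = 1.0000: CF_t = 68.000000, DF = 0.920810, PV = 62.615101
  t = 2.0000: CF_t = 68.000000, DF = 0.847892, PV = 57.656631
  t = 3.0000: CF_t = 68.000000, DF = 0.780747, PV = 53.090820
  t = 4.0000: CF_t = 68.000000, DF = 0.718920, PV = 48.886575
  t = 5.0000: CF_t = 68.000000, DF = 0.661989, PV = 45.015262
  t = 6.0000: CF_t = 68.000000, DF = 0.609566, PV = 41.450518
  t = 7.0000: CF_t = 1068.000000, DF = 0.561295, PV = 599.463129
Price P = sum_t PV_t = 908.178037
Convexity numerator sum_t t*(t + 1/m) * CF_t / (1+y/m)^(m*t + 2):
  t = 1.0000: term = 106.181641
  t = 2.0000: term = 293.319450
  t = 3.0000: term = 540.183149
  t = 4.0000: term = 829.010358
  t = 5.0000: term = 1145.041931
  t = 6.0000: term = 1476.112987
  t = 7.0000: term = 28463.667165
Convexity = (1/P) * sum = 32853.516681 / 908.178037 = 36.175194


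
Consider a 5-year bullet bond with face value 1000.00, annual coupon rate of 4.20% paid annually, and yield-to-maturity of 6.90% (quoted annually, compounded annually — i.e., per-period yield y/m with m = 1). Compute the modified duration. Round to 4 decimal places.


Coupon per period c = face * coupon_rate / m = 42.000000
Periods per year m = 1; per-period yield y/m = 0.069000
Number of cashflows N = 5
Cashflows (t years, CF_t, discount factor 1/(1+y/m)^(m*t), PV):
  t = 1.0000: CF_t = 42.000000, DF = 0.935454, PV = 39.289055
  t = 2.0000: CF_t = 42.000000, DF = 0.875074, PV = 36.753092
  t = 3.0000: CF_t = 42.000000, DF = 0.818591, PV = 34.380816
  t = 4.0000: CF_t = 42.000000, DF = 0.765754, PV = 32.161661
  t = 5.0000: CF_t = 1042.000000, DF = 0.716327, PV = 746.412997
Price P = sum_t PV_t = 888.997620
First compute Macaulay numerator sum_t t * PV_t:
  t * PV_t at t = 1.0000: 39.289055
  t * PV_t at t = 2.0000: 73.506184
  t * PV_t at t = 3.0000: 103.142447
  t * PV_t at t = 4.0000: 128.646644
  t * PV_t at t = 5.0000: 3732.064984
Macaulay duration D = 4076.649314 / 888.997620 = 4.585670
Modified duration = D / (1 + y/m) = 4.585670 / (1 + 0.069000) = 4.289682

Answer: Modified duration = 4.2897


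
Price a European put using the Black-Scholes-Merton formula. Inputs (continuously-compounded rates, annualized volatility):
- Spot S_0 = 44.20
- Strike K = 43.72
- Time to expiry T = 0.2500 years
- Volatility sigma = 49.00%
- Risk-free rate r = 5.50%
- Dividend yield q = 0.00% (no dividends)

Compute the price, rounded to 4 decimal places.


d1 = (ln(S/K) + (r - q + 0.5*sigma^2) * T) / (sigma * sqrt(T)) = 0.22319031
d2 = d1 - sigma * sqrt(T) = -0.02180969
exp(-rT) = 0.98634410; exp(-qT) = 1.00000000
P = K * exp(-rT) * N(-d2) - S_0 * exp(-qT) * N(-d1)
N(-d1) = 0.41169370; N(-d2) = 0.50870012
P = 43.7200 * 0.98634410 * 0.50870012 - 44.2000 * 1.00000000 * 0.41169370 = 3.7398

Answer: Price = 3.7398


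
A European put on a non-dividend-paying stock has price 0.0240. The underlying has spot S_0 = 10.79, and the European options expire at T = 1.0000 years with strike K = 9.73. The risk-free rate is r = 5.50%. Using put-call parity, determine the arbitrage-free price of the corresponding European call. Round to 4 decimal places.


Put-call parity: C - P = S_0 * exp(-qT) - K * exp(-rT).
S_0 * exp(-qT) = 10.7900 * 1.00000000 = 10.79000000
K * exp(-rT) = 9.7300 * 0.94648515 = 9.20930049
C = P + S*exp(-qT) - K*exp(-rT)
C = 0.0240 + 10.79000000 - 9.20930049 = 1.6047

Answer: Call price = 1.6047


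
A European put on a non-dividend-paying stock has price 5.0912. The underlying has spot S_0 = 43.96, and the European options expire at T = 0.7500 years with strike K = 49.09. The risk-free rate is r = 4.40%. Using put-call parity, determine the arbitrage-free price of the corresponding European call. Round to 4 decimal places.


Answer: Call price = 1.5547

Derivation:
Put-call parity: C - P = S_0 * exp(-qT) - K * exp(-rT).
S_0 * exp(-qT) = 43.9600 * 1.00000000 = 43.96000000
K * exp(-rT) = 49.0900 * 0.96753856 = 47.49646789
C = P + S*exp(-qT) - K*exp(-rT)
C = 5.0912 + 43.96000000 - 47.49646789 = 1.5547


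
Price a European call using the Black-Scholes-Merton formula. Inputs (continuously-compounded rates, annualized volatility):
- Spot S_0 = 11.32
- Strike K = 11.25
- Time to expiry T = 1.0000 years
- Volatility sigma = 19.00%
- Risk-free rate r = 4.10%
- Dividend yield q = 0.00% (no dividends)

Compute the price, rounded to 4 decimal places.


Answer: Price = 1.1236

Derivation:
d1 = (ln(S/K) + (r - q + 0.5*sigma^2) * T) / (sigma * sqrt(T)) = 0.34343655
d2 = d1 - sigma * sqrt(T) = 0.15343655
exp(-rT) = 0.95982913; exp(-qT) = 1.00000000
C = S_0 * exp(-qT) * N(d1) - K * exp(-rT) * N(d2)
N(d1) = 0.63436497; N(d2) = 0.56097299
C = 11.3200 * 1.00000000 * 0.63436497 - 11.2500 * 0.95982913 * 0.56097299 = 1.1236


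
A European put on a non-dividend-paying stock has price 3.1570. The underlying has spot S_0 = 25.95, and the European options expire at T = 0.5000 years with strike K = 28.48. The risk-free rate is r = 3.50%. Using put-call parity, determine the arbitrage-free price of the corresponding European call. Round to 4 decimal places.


Put-call parity: C - P = S_0 * exp(-qT) - K * exp(-rT).
S_0 * exp(-qT) = 25.9500 * 1.00000000 = 25.95000000
K * exp(-rT) = 28.4800 * 0.98265224 = 27.98593567
C = P + S*exp(-qT) - K*exp(-rT)
C = 3.1570 + 25.95000000 - 27.98593567 = 1.1211

Answer: Call price = 1.1211


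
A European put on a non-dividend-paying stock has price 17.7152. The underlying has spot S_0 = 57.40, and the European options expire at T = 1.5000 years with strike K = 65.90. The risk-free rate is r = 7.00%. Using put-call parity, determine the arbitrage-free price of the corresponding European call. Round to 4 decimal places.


Answer: Call price = 15.7838

Derivation:
Put-call parity: C - P = S_0 * exp(-qT) - K * exp(-rT).
S_0 * exp(-qT) = 57.4000 * 1.00000000 = 57.40000000
K * exp(-rT) = 65.9000 * 0.90032452 = 59.33138604
C = P + S*exp(-qT) - K*exp(-rT)
C = 17.7152 + 57.40000000 - 59.33138604 = 15.7838


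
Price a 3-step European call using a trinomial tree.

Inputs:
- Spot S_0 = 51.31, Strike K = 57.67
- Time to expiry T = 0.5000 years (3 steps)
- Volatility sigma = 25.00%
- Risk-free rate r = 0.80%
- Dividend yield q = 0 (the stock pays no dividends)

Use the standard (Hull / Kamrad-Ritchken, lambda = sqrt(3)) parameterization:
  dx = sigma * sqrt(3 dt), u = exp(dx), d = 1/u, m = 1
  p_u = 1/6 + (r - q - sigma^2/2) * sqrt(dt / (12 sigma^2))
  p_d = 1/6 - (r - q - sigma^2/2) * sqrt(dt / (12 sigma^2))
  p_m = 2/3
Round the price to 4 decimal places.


dt = T/N = 0.166667; dx = sigma*sqrt(3*dt) = 0.176777
u = exp(dx) = 1.193365; d = 1/u = 0.837967
p_u = 0.155707, p_m = 0.666667, p_d = 0.177627
Discount per step: exp(-r*dt) = 0.998668
Stock lattice S(k, j) with j the centered position index:
  k=0: S(0,+0) = 51.3100
  k=1: S(1,-1) = 42.9961; S(1,+0) = 51.3100; S(1,+1) = 61.2315
  k=2: S(2,-2) = 36.0293; S(2,-1) = 42.9961; S(2,+0) = 51.3100; S(2,+1) = 61.2315; S(2,+2) = 73.0715
  k=3: S(3,-3) = 30.1914; S(3,-2) = 36.0293; S(3,-1) = 42.9961; S(3,+0) = 51.3100; S(3,+1) = 61.2315; S(3,+2) = 73.0715; S(3,+3) = 87.2010
Terminal payoffs V(N, j) = max(S_T - K, 0):
  V(3,-3) = 0.000000; V(3,-2) = 0.000000; V(3,-1) = 0.000000; V(3,+0) = 0.000000; V(3,+1) = 3.561537; V(3,+2) = 15.401547; V(3,+3) = 29.530996
Backward induction: V(k, j) = exp(-r*dt) * [p_u * V(k+1, j+1) + p_m * V(k+1, j) + p_d * V(k+1, j-1)]
  V(2,-2) = exp(-r*dt) * [p_u*0.000000 + p_m*0.000000 + p_d*0.000000] = 0.000000
  V(2,-1) = exp(-r*dt) * [p_u*0.000000 + p_m*0.000000 + p_d*0.000000] = 0.000000
  V(2,+0) = exp(-r*dt) * [p_u*3.561537 + p_m*0.000000 + p_d*0.000000] = 0.553816
  V(2,+1) = exp(-r*dt) * [p_u*15.401547 + p_m*3.561537 + p_d*0.000000] = 4.766120
  V(2,+2) = exp(-r*dt) * [p_u*29.530996 + p_m*15.401547 + p_d*3.561537] = 15.477840
  V(1,-1) = exp(-r*dt) * [p_u*0.553816 + p_m*0.000000 + p_d*0.000000] = 0.086118
  V(1,+0) = exp(-r*dt) * [p_u*4.766120 + p_m*0.553816 + p_d*0.000000] = 1.109845
  V(1,+1) = exp(-r*dt) * [p_u*15.477840 + p_m*4.766120 + p_d*0.553816] = 5.678210
  V(0,+0) = exp(-r*dt) * [p_u*5.678210 + p_m*1.109845 + p_d*0.086118] = 1.637144

Answer: Price = V(0,0) = 1.6371


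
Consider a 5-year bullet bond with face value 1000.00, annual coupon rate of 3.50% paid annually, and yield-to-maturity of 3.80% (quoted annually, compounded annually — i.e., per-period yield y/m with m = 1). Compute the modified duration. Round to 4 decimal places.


Coupon per period c = face * coupon_rate / m = 35.000000
Periods per year m = 1; per-period yield y/m = 0.038000
Number of cashflows N = 5
Cashflows (t years, CF_t, discount factor 1/(1+y/m)^(m*t), PV):
  t = 1.0000: CF_t = 35.000000, DF = 0.963391, PV = 33.718690
  t = 2.0000: CF_t = 35.000000, DF = 0.928122, PV = 32.484287
  t = 3.0000: CF_t = 35.000000, DF = 0.894145, PV = 31.295074
  t = 4.0000: CF_t = 35.000000, DF = 0.861411, PV = 30.149397
  t = 5.0000: CF_t = 1035.000000, DF = 0.829876, PV = 858.921714
Price P = sum_t PV_t = 986.569162
First compute Macaulay numerator sum_t t * PV_t:
  t * PV_t at t = 1.0000: 33.718690
  t * PV_t at t = 2.0000: 64.968574
  t * PV_t at t = 3.0000: 93.885222
  t * PV_t at t = 4.0000: 120.597588
  t * PV_t at t = 5.0000: 4294.608572
Macaulay duration D = 4607.778645 / 986.569162 = 4.670507
Modified duration = D / (1 + y/m) = 4.670507 / (1 + 0.038000) = 4.499526

Answer: Modified duration = 4.4995


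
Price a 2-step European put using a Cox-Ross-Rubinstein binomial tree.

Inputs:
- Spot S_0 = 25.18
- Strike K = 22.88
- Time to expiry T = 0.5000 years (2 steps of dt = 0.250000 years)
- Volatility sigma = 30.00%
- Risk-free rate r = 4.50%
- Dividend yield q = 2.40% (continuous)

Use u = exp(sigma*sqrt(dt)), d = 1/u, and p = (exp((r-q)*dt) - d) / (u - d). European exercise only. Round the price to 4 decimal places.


Answer: Price = V(0,0) = 1.1171

Derivation:
dt = T/N = 0.250000
u = exp(sigma*sqrt(dt)) = 1.161834; d = 1/u = 0.860708
p = (exp((r-q)*dt) - d) / (u - d) = 0.480051
Discount per step: exp(-r*dt) = 0.988813
Stock lattice S(k, i) with i counting down-moves:
  k=0: S(0,0) = 25.1800
  k=1: S(1,0) = 29.2550; S(1,1) = 21.6726
  k=2: S(2,0) = 33.9894; S(2,1) = 25.1800; S(2,2) = 18.6538
Terminal payoffs V(N, i) = max(K - S_T, 0):
  V(2,0) = 0.000000; V(2,1) = 0.000000; V(2,2) = 4.226197
Backward induction: V(k, i) = exp(-r*dt) * [p * V(k+1, i) + (1-p) * V(k+1, i+1)].
  V(1,0) = exp(-r*dt) * [p*0.000000 + (1-p)*0.000000] = 0.000000
  V(1,1) = exp(-r*dt) * [p*0.000000 + (1-p)*4.226197] = 2.172827
  V(0,0) = exp(-r*dt) * [p*0.000000 + (1-p)*2.172827] = 1.117121


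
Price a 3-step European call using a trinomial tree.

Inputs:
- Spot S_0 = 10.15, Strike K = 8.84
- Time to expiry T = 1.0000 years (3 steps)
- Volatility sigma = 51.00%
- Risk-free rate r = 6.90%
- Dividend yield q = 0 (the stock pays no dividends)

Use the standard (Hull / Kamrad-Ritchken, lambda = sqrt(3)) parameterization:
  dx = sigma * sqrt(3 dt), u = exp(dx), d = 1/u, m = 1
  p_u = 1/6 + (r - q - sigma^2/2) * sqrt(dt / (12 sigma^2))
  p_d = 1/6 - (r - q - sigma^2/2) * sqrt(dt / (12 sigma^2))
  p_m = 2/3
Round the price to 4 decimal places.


Answer: Price = V(0,0) = 2.9468

Derivation:
dt = T/N = 0.333333; dx = sigma*sqrt(3*dt) = 0.510000
u = exp(dx) = 1.665291; d = 1/u = 0.600496
p_u = 0.146716, p_m = 0.666667, p_d = 0.186618
Discount per step: exp(-r*dt) = 0.977262
Stock lattice S(k, j) with j the centered position index:
  k=0: S(0,+0) = 10.1500
  k=1: S(1,-1) = 6.0950; S(1,+0) = 10.1500; S(1,+1) = 16.9027
  k=2: S(2,-2) = 3.6600; S(2,-1) = 6.0950; S(2,+0) = 10.1500; S(2,+1) = 16.9027; S(2,+2) = 28.1479
  k=3: S(3,-3) = 2.1978; S(3,-2) = 3.6600; S(3,-1) = 6.0950; S(3,+0) = 10.1500; S(3,+1) = 16.9027; S(3,+2) = 28.1479; S(3,+3) = 46.8745
Terminal payoffs V(N, j) = max(S_T - K, 0):
  V(3,-3) = 0.000000; V(3,-2) = 0.000000; V(3,-1) = 0.000000; V(3,+0) = 1.310000; V(3,+1) = 8.062706; V(3,+2) = 19.307927; V(3,+3) = 38.034495
Backward induction: V(k, j) = exp(-r*dt) * [p_u * V(k+1, j+1) + p_m * V(k+1, j) + p_d * V(k+1, j-1)]
  V(2,-2) = exp(-r*dt) * [p_u*0.000000 + p_m*0.000000 + p_d*0.000000] = 0.000000
  V(2,-1) = exp(-r*dt) * [p_u*1.310000 + p_m*0.000000 + p_d*0.000000] = 0.187827
  V(2,+0) = exp(-r*dt) * [p_u*8.062706 + p_m*1.310000 + p_d*0.000000] = 2.009505
  V(2,+1) = exp(-r*dt) * [p_u*19.307927 + p_m*8.062706 + p_d*1.310000] = 8.260196
  V(2,+2) = exp(-r*dt) * [p_u*38.034495 + p_m*19.307927 + p_d*8.062706] = 19.503082
  V(1,-1) = exp(-r*dt) * [p_u*2.009505 + p_m*0.187827 + p_d*0.000000] = 0.410493
  V(1,+0) = exp(-r*dt) * [p_u*8.260196 + p_m*2.009505 + p_d*0.187827] = 2.527809
  V(1,+1) = exp(-r*dt) * [p_u*19.503082 + p_m*8.260196 + p_d*2.009505] = 8.544415
  V(0,+0) = exp(-r*dt) * [p_u*8.544415 + p_m*2.527809 + p_d*0.410493] = 2.946848


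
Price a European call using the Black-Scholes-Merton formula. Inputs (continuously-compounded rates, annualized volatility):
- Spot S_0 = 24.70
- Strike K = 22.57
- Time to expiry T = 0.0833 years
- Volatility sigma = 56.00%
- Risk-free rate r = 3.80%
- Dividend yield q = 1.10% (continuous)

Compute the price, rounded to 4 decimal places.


Answer: Price = 2.8498

Derivation:
d1 = (ln(S/K) + (r - q + 0.5*sigma^2) * T) / (sigma * sqrt(T)) = 0.65269426
d2 = d1 - sigma * sqrt(T) = 0.49106852
exp(-rT) = 0.99683960; exp(-qT) = 0.99908412
C = S_0 * exp(-qT) * N(d1) - K * exp(-rT) * N(d2)
N(d1) = 0.74302330; N(d2) = 0.68831101
C = 24.7000 * 0.99908412 * 0.74302330 - 22.5700 * 0.99683960 * 0.68831101 = 2.8498


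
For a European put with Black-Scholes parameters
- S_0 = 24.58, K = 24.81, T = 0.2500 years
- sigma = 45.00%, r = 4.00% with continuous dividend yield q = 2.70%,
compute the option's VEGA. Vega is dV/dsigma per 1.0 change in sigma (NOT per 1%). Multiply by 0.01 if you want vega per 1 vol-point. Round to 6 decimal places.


Answer: Vega = 4.852228

Derivation:
d1 = 0.0855502508; d2 = -0.1394497492
phi(d1) = 0.3974850499; exp(-qT) = 0.9932727301; exp(-rT) = 0.9900498337
Vega = S * exp(-qT) * phi(d1) * sqrt(T) = 24.5800 * 0.9932727301 * 0.3974850499 * 0.5000000000 = 4.852228


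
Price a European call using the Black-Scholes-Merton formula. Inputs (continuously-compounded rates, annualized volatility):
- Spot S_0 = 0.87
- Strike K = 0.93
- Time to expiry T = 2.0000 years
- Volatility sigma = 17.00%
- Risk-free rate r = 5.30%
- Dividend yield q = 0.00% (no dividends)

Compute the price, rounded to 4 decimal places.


Answer: Price = 0.0995

Derivation:
d1 = (ln(S/K) + (r - q + 0.5*sigma^2) * T) / (sigma * sqrt(T)) = 0.28371048
d2 = d1 - sigma * sqrt(T) = 0.04329417
exp(-rT) = 0.89942465; exp(-qT) = 1.00000000
C = S_0 * exp(-qT) * N(d1) - K * exp(-rT) * N(d2)
N(d1) = 0.61168387; N(d2) = 0.51726648
C = 0.8700 * 1.00000000 * 0.61168387 - 0.9300 * 0.89942465 * 0.51726648 = 0.0995


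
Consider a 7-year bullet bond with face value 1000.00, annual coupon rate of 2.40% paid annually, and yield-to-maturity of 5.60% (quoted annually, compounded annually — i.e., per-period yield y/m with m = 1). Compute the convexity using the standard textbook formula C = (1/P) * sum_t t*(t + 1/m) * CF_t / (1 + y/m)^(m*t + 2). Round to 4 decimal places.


Coupon per period c = face * coupon_rate / m = 24.000000
Periods per year m = 1; per-period yield y/m = 0.056000
Number of cashflows N = 7
Cashflows (t years, CF_t, discount factor 1/(1+y/m)^(m*t), PV):
  t = 1.0000: CF_t = 24.000000, DF = 0.946970, PV = 22.727273
  t = 2.0000: CF_t = 24.000000, DF = 0.896752, PV = 21.522039
  t = 3.0000: CF_t = 24.000000, DF = 0.849197, PV = 20.380718
  t = 4.0000: CF_t = 24.000000, DF = 0.804163, PV = 19.299923
  t = 5.0000: CF_t = 24.000000, DF = 0.761518, PV = 18.276442
  t = 6.0000: CF_t = 24.000000, DF = 0.721135, PV = 17.307237
  t = 7.0000: CF_t = 1024.000000, DF = 0.682893, PV = 699.282290
Price P = sum_t PV_t = 818.795921
Convexity numerator sum_t t*(t + 1/m) * CF_t / (1+y/m)^(m*t + 2):
  t = 1.0000: term = 40.761437
  t = 2.0000: term = 115.799536
  t = 3.0000: term = 219.317303
  t = 4.0000: term = 346.144733
  t = 5.0000: term = 491.682860
  t = 6.0000: term = 651.852276
  t = 7.0000: term = 35116.620952
Convexity = (1/P) * sum = 36982.179098 / 818.795921 = 45.166540

Answer: Convexity = 45.1665


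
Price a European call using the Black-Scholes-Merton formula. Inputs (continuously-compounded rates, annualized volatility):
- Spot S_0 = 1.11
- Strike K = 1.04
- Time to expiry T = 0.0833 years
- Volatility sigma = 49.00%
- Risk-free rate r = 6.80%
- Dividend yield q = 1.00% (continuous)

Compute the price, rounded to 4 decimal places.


Answer: Price = 0.1051

Derivation:
d1 = (ln(S/K) + (r - q + 0.5*sigma^2) * T) / (sigma * sqrt(T)) = 0.56547476
d2 = d1 - sigma * sqrt(T) = 0.42405224
exp(-rT) = 0.99435161; exp(-qT) = 0.99916735
C = S_0 * exp(-qT) * N(d1) - K * exp(-rT) * N(d2)
N(d1) = 0.71412456; N(d2) = 0.66423614
C = 1.1100 * 0.99916735 * 0.71412456 - 1.0400 * 0.99435161 * 0.66423614 = 0.1051


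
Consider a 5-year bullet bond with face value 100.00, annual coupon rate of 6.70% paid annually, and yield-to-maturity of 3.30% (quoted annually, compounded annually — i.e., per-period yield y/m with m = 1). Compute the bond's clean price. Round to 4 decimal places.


Coupon per period c = face * coupon_rate / m = 6.700000
Periods per year m = 1; per-period yield y/m = 0.033000
Number of cashflows N = 5
Cashflows (t years, CF_t, discount factor 1/(1+y/m)^(m*t), PV):
  t = 1.0000: CF_t = 6.700000, DF = 0.968054, PV = 6.485963
  t = 2.0000: CF_t = 6.700000, DF = 0.937129, PV = 6.278764
  t = 3.0000: CF_t = 6.700000, DF = 0.907192, PV = 6.078184
  t = 4.0000: CF_t = 6.700000, DF = 0.878211, PV = 5.884012
  t = 5.0000: CF_t = 106.700000, DF = 0.850156, PV = 90.711597
Price P = sum_t PV_t = 115.438519

Answer: Price = 115.4385


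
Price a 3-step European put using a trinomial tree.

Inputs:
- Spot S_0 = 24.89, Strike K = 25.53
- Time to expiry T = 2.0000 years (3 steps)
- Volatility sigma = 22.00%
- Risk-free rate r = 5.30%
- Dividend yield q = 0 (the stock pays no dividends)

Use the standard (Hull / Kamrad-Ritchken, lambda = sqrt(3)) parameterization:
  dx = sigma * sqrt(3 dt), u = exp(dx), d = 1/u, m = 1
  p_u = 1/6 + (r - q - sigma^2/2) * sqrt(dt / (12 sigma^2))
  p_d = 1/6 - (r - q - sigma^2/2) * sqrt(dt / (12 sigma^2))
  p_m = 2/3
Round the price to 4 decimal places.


dt = T/N = 0.666667; dx = sigma*sqrt(3*dt) = 0.311127
u = exp(dx) = 1.364963; d = 1/u = 0.732621
p_u = 0.197522, p_m = 0.666667, p_d = 0.135811
Discount per step: exp(-r*dt) = 0.965284
Stock lattice S(k, j) with j the centered position index:
  k=0: S(0,+0) = 24.8900
  k=1: S(1,-1) = 18.2349; S(1,+0) = 24.8900; S(1,+1) = 33.9739
  k=2: S(2,-2) = 13.3593; S(2,-1) = 18.2349; S(2,+0) = 24.8900; S(2,+1) = 33.9739; S(2,+2) = 46.3731
  k=3: S(3,-3) = 9.7873; S(3,-2) = 13.3593; S(3,-1) = 18.2349; S(3,+0) = 24.8900; S(3,+1) = 33.9739; S(3,+2) = 46.3731; S(3,+3) = 63.2976
Terminal payoffs V(N, j) = max(K - S_T, 0):
  V(3,-3) = 15.742705; V(3,-2) = 12.170708; V(3,-1) = 7.295067; V(3,+0) = 0.640000; V(3,+1) = 0.000000; V(3,+2) = 0.000000; V(3,+3) = 0.000000
Backward induction: V(k, j) = exp(-r*dt) * [p_u * V(k+1, j+1) + p_m * V(k+1, j) + p_d * V(k+1, j-1)]
  V(2,-2) = exp(-r*dt) * [p_u*7.295067 + p_m*12.170708 + p_d*15.742705] = 11.286846
  V(2,-1) = exp(-r*dt) * [p_u*0.640000 + p_m*7.295067 + p_d*12.170708] = 6.412099
  V(2,+0) = exp(-r*dt) * [p_u*0.000000 + p_m*0.640000 + p_d*7.295067] = 1.368210
  V(2,+1) = exp(-r*dt) * [p_u*0.000000 + p_m*0.000000 + p_d*0.640000] = 0.083902
  V(2,+2) = exp(-r*dt) * [p_u*0.000000 + p_m*0.000000 + p_d*0.000000] = 0.000000
  V(1,-1) = exp(-r*dt) * [p_u*1.368210 + p_m*6.412099 + p_d*11.286846] = 5.866862
  V(1,+0) = exp(-r*dt) * [p_u*0.083902 + p_m*1.368210 + p_d*6.412099] = 1.737073
  V(1,+1) = exp(-r*dt) * [p_u*0.000000 + p_m*0.083902 + p_d*1.368210] = 0.233360
  V(0,+0) = exp(-r*dt) * [p_u*0.233360 + p_m*1.737073 + p_d*5.866862] = 1.931462

Answer: Price = V(0,0) = 1.9315


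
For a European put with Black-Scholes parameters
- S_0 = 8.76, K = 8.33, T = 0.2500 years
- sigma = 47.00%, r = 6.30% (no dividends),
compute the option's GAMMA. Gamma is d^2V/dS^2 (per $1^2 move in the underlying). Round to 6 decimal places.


d1 = 0.3987019097; d2 = 0.1637019097
phi(d1) = 0.3684610987; exp(-qT) = 1.0000000000; exp(-rT) = 0.9843733826
Gamma = exp(-qT) * phi(d1) / (S * sigma * sqrt(T)) = 1.0000000000 * 0.3684610987 / (8.7600 * 0.4700 * 0.5000000000) = 0.178986

Answer: Gamma = 0.178986


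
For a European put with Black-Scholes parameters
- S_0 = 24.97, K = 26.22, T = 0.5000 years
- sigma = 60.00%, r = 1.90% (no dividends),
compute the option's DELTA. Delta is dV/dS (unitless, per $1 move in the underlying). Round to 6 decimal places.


d1 = 0.1193893843; d2 = -0.3048746844
phi(d1) = 0.3961091613; exp(-qT) = 1.0000000000; exp(-rT) = 0.9905449824
N(-d1) = 0.4524834356
Delta = -exp(-qT) * N(-d1) = -1.0000000000 * 0.4524834356 = -0.452483

Answer: Delta = -0.452483


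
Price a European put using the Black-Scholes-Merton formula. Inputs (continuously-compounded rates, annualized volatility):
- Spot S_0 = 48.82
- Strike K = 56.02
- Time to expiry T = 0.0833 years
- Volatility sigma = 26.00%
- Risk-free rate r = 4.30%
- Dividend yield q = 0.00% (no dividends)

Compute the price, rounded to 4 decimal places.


Answer: Price = 7.0577

Derivation:
d1 = (ln(S/K) + (r - q + 0.5*sigma^2) * T) / (sigma * sqrt(T)) = -1.74800575
d2 = d1 - sigma * sqrt(T) = -1.82304628
exp(-rT) = 0.99642451; exp(-qT) = 1.00000000
P = K * exp(-rT) * N(-d2) - S_0 * exp(-qT) * N(-d1)
N(-d1) = 0.95976848; N(-d2) = 0.96585181
P = 56.0200 * 0.99642451 * 0.96585181 - 48.8200 * 1.00000000 * 0.95976848 = 7.0577


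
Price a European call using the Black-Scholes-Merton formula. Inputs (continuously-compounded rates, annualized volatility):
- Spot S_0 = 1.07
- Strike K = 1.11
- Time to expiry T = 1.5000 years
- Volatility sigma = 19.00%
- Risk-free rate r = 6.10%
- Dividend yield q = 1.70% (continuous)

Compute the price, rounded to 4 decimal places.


Answer: Price = 0.1110

Derivation:
d1 = (ln(S/K) + (r - q + 0.5*sigma^2) * T) / (sigma * sqrt(T)) = 0.24225726
d2 = d1 - sigma * sqrt(T) = 0.00955573
exp(-rT) = 0.91256132; exp(-qT) = 0.97482238
C = S_0 * exp(-qT) * N(d1) - K * exp(-rT) * N(d2)
N(d1) = 0.59570958; N(d2) = 0.50381213
C = 1.0700 * 0.97482238 * 0.59570958 - 1.1100 * 0.91256132 * 0.50381213 = 0.1110


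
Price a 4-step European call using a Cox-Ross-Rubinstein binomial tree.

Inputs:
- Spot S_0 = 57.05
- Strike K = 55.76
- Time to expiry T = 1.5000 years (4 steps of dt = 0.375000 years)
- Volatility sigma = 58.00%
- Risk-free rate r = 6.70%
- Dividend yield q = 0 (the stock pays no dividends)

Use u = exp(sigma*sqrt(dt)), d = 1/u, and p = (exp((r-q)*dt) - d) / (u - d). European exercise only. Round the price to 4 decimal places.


Answer: Price = V(0,0) = 17.7427

Derivation:
dt = T/N = 0.375000
u = exp(sigma*sqrt(dt)) = 1.426432; d = 1/u = 0.701050
p = (exp((r-q)*dt) - d) / (u - d) = 0.447204
Discount per step: exp(-r*dt) = 0.975188
Stock lattice S(k, i) with i counting down-moves:
  k=0: S(0,0) = 57.0500
  k=1: S(1,0) = 81.3779; S(1,1) = 39.9949
  k=2: S(2,0) = 116.0801; S(2,1) = 57.0500; S(2,2) = 28.0384
  k=3: S(3,0) = 165.5803; S(3,1) = 81.3779; S(3,2) = 39.9949; S(3,3) = 19.6563
  k=4: S(4,0) = 236.1890; S(4,1) = 116.0801; S(4,2) = 57.0500; S(4,3) = 28.0384; S(4,4) = 13.7801
Terminal payoffs V(N, i) = max(S_T - K, 0):
  V(4,0) = 180.428952; V(4,1) = 60.320057; V(4,2) = 1.290000; V(4,3) = 0.000000; V(4,4) = 0.000000
Backward induction: V(k, i) = exp(-r*dt) * [p * V(k+1, i) + (1-p) * V(k+1, i+1)].
  V(3,0) = exp(-r*dt) * [p*180.428952 + (1-p)*60.320057] = 111.203790
  V(3,1) = exp(-r*dt) * [p*60.320057 + (1-p)*1.290000] = 27.001445
  V(3,2) = exp(-r*dt) * [p*1.290000 + (1-p)*0.000000] = 0.562579
  V(3,3) = exp(-r*dt) * [p*0.000000 + (1-p)*0.000000] = 0.000000
  V(2,0) = exp(-r*dt) * [p*111.203790 + (1-p)*27.001445] = 63.052763
  V(2,1) = exp(-r*dt) * [p*27.001445 + (1-p)*0.562579] = 12.078809
  V(2,2) = exp(-r*dt) * [p*0.562579 + (1-p)*0.000000] = 0.245345
  V(1,0) = exp(-r*dt) * [p*63.052763 + (1-p)*12.078809] = 34.009235
  V(1,1) = exp(-r*dt) * [p*12.078809 + (1-p)*0.245345] = 5.399920
  V(0,0) = exp(-r*dt) * [p*34.009235 + (1-p)*5.399920] = 17.742675


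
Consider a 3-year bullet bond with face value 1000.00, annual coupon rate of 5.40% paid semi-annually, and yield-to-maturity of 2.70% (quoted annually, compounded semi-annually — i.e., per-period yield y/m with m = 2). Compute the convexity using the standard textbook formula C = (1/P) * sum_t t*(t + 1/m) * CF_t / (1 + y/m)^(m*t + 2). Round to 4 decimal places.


Answer: Convexity = 9.3962

Derivation:
Coupon per period c = face * coupon_rate / m = 27.000000
Periods per year m = 2; per-period yield y/m = 0.013500
Number of cashflows N = 6
Cashflows (t years, CF_t, discount factor 1/(1+y/m)^(m*t), PV):
  t = 0.5000: CF_t = 27.000000, DF = 0.986680, PV = 26.640355
  t = 1.0000: CF_t = 27.000000, DF = 0.973537, PV = 26.285501
  t = 1.5000: CF_t = 27.000000, DF = 0.960569, PV = 25.935373
  t = 2.0000: CF_t = 27.000000, DF = 0.947774, PV = 25.589910
  t = 2.5000: CF_t = 27.000000, DF = 0.935150, PV = 25.249047
  t = 3.0000: CF_t = 1027.000000, DF = 0.922694, PV = 947.606270
Price P = sum_t PV_t = 1077.306456
Convexity numerator sum_t t*(t + 1/m) * CF_t / (1+y/m)^(m*t + 2):
  t = 0.5000: term = 12.967687
  t = 1.0000: term = 38.384864
  t = 1.5000: term = 75.747142
  t = 2.0000: term = 124.563628
  t = 2.5000: term = 184.356628
  t = 3.0000: term = 9686.563246
Convexity = (1/P) * sum = 10122.583196 / 1077.306456 = 9.396197


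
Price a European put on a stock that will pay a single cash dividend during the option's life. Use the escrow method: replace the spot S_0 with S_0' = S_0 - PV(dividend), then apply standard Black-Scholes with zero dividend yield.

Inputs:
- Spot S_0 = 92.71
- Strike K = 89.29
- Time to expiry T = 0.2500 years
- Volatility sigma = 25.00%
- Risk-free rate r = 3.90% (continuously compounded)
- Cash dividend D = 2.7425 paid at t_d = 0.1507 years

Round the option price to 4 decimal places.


PV(D) = D * exp(-r * t_d) = 2.7425 * 0.99413994 = 2.72642878
S_0' = S_0 - PV(D) = 92.7100 - 2.72642878 = 89.98357122
d1 = (ln(S_0'/K) + (r + sigma^2/2)*T) / (sigma*sqrt(T)) = 0.20240090
d2 = d1 - sigma*sqrt(T) = 0.07740090
exp(-rT) = 0.99029738
N(-d1) = 0.41980166; N(-d2) = 0.46915231
P = K * exp(-rT) * N(-d2) - S_0' * N(-d1) = 89.2900 * 0.99029738 * 0.46915231 - 89.98357122 * 0.41980166 = 3.7089

Answer: Price = 3.7089


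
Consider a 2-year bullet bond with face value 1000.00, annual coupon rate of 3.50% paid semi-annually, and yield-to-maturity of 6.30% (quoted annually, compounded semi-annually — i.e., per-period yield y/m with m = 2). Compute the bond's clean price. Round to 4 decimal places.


Answer: Price = 948.1467

Derivation:
Coupon per period c = face * coupon_rate / m = 17.500000
Periods per year m = 2; per-period yield y/m = 0.031500
Number of cashflows N = 4
Cashflows (t years, CF_t, discount factor 1/(1+y/m)^(m*t), PV):
  t = 0.5000: CF_t = 17.500000, DF = 0.969462, PV = 16.965584
  t = 1.0000: CF_t = 17.500000, DF = 0.939856, PV = 16.447488
  t = 1.5000: CF_t = 17.500000, DF = 0.911155, PV = 15.945214
  t = 2.0000: CF_t = 1017.500000, DF = 0.883330, PV = 898.788462
Price P = sum_t PV_t = 948.146748


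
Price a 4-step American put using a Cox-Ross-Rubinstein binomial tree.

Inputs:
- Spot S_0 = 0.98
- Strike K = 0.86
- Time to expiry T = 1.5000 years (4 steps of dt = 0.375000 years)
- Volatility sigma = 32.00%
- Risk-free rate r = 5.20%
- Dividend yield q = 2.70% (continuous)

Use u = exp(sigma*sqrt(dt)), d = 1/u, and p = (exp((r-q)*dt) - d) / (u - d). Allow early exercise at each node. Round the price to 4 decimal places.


dt = T/N = 0.375000
u = exp(sigma*sqrt(dt)) = 1.216477; d = 1/u = 0.822046
p = (exp((r-q)*dt) - d) / (u - d) = 0.475047
Discount per step: exp(-r*dt) = 0.980689
Stock lattice S(k, i) with i counting down-moves:
  k=0: S(0,0) = 0.9800
  k=1: S(1,0) = 1.1921; S(1,1) = 0.8056
  k=2: S(2,0) = 1.4502; S(2,1) = 0.9800; S(2,2) = 0.6622
  k=3: S(3,0) = 1.7642; S(3,1) = 1.1921; S(3,2) = 0.8056; S(3,3) = 0.5444
  k=4: S(4,0) = 2.1461; S(4,1) = 1.4502; S(4,2) = 0.9800; S(4,3) = 0.6622; S(4,4) = 0.4475
Terminal payoffs V(N, i) = max(K - S_T, 0):
  V(4,0) = 0.000000; V(4,1) = 0.000000; V(4,2) = 0.000000; V(4,3) = 0.197756; V(4,4) = 0.412482
Backward induction: V(k, i) = exp(-r*dt) * [p * V(k+1, i) + (1-p) * V(k+1, i+1)]; then take max(V_cont, immediate exercise) for American.
  V(3,0) = exp(-r*dt) * [p*0.000000 + (1-p)*0.000000] = 0.000000; exercise = 0.000000; V(3,0) = max -> 0.000000
  V(3,1) = exp(-r*dt) * [p*0.000000 + (1-p)*0.000000] = 0.000000; exercise = 0.000000; V(3,1) = max -> 0.000000
  V(3,2) = exp(-r*dt) * [p*0.000000 + (1-p)*0.197756] = 0.101808; exercise = 0.054395; V(3,2) = max -> 0.101808
  V(3,3) = exp(-r*dt) * [p*0.197756 + (1-p)*0.412482] = 0.304482; exercise = 0.315605; V(3,3) = max -> 0.315605
  V(2,0) = exp(-r*dt) * [p*0.000000 + (1-p)*0.000000] = 0.000000; exercise = 0.000000; V(2,0) = max -> 0.000000
  V(2,1) = exp(-r*dt) * [p*0.000000 + (1-p)*0.101808] = 0.052412; exercise = 0.000000; V(2,1) = max -> 0.052412
  V(2,2) = exp(-r*dt) * [p*0.101808 + (1-p)*0.315605] = 0.209908; exercise = 0.197756; V(2,2) = max -> 0.209908
  V(1,0) = exp(-r*dt) * [p*0.000000 + (1-p)*0.052412] = 0.026983; exercise = 0.000000; V(1,0) = max -> 0.026983
  V(1,1) = exp(-r*dt) * [p*0.052412 + (1-p)*0.209908] = 0.132482; exercise = 0.054395; V(1,1) = max -> 0.132482
  V(0,0) = exp(-r*dt) * [p*0.026983 + (1-p)*0.132482] = 0.080774; exercise = 0.000000; V(0,0) = max -> 0.080774

Answer: Price = V(0,0) = 0.0808


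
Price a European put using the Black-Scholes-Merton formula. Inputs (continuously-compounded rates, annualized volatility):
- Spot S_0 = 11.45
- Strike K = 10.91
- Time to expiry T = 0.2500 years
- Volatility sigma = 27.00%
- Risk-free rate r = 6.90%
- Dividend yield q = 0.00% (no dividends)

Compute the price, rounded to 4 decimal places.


d1 = (ln(S/K) + (r - q + 0.5*sigma^2) * T) / (sigma * sqrt(T)) = 0.55312911
d2 = d1 - sigma * sqrt(T) = 0.41812911
exp(-rT) = 0.98289793; exp(-qT) = 1.00000000
P = K * exp(-rT) * N(-d2) - S_0 * exp(-qT) * N(-d1)
N(-d1) = 0.29008750; N(-d2) = 0.33792636
P = 10.9100 * 0.98289793 * 0.33792636 - 11.4500 * 1.00000000 * 0.29008750 = 0.3022

Answer: Price = 0.3022


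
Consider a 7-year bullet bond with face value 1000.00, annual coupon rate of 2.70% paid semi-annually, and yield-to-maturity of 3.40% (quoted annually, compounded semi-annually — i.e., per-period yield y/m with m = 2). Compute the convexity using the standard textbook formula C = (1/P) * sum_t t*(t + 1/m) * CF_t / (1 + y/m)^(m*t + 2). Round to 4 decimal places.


Coupon per period c = face * coupon_rate / m = 13.500000
Periods per year m = 2; per-period yield y/m = 0.017000
Number of cashflows N = 14
Cashflows (t years, CF_t, discount factor 1/(1+y/m)^(m*t), PV):
  t = 0.5000: CF_t = 13.500000, DF = 0.983284, PV = 13.274336
  t = 1.0000: CF_t = 13.500000, DF = 0.966848, PV = 13.052445
  t = 1.5000: CF_t = 13.500000, DF = 0.950686, PV = 12.834262
  t = 2.0000: CF_t = 13.500000, DF = 0.934795, PV = 12.619727
  t = 2.5000: CF_t = 13.500000, DF = 0.919169, PV = 12.408778
  t = 3.0000: CF_t = 13.500000, DF = 0.903804, PV = 12.201355
  t = 3.5000: CF_t = 13.500000, DF = 0.888696, PV = 11.997399
  t = 4.0000: CF_t = 13.500000, DF = 0.873841, PV = 11.796852
  t = 4.5000: CF_t = 13.500000, DF = 0.859234, PV = 11.599658
  t = 5.0000: CF_t = 13.500000, DF = 0.844871, PV = 11.405760
  t = 5.5000: CF_t = 13.500000, DF = 0.830748, PV = 11.215104
  t = 6.0000: CF_t = 13.500000, DF = 0.816862, PV = 11.027634
  t = 6.5000: CF_t = 13.500000, DF = 0.803207, PV = 10.843298
  t = 7.0000: CF_t = 1013.500000, DF = 0.789781, PV = 800.443002
Price P = sum_t PV_t = 956.719609
Convexity numerator sum_t t*(t + 1/m) * CF_t / (1+y/m)^(m*t + 2):
  t = 0.5000: term = 6.417131
  t = 1.0000: term = 18.929590
  t = 1.5000: term = 37.226333
  t = 2.0000: term = 61.006773
  t = 2.5000: term = 89.980492
  t = 3.0000: term = 123.866950
  t = 3.5000: term = 162.395215
  t = 4.0000: term = 205.303685
  t = 4.5000: term = 252.339829
  t = 5.0000: term = 303.259928
  t = 5.5000: term = 357.828823
  t = 6.0000: term = 415.819675
  t = 6.5000: term = 477.013721
  t = 7.0000: term = 40630.092370
Convexity = (1/P) * sum = 43141.480515 / 956.719609 = 45.093129

Answer: Convexity = 45.0931


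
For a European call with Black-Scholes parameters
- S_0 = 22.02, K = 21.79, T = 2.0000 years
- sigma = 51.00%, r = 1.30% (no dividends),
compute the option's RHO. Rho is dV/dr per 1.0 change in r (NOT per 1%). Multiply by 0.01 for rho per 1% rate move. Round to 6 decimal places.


d1 = 0.4112310957; d2 = -0.3100178211
phi(d1) = 0.3665962986; exp(-qT) = 1.0000000000; exp(-rT) = 0.9743350896
N(d2) = 0.3782737021
Rho = K*T*exp(-rT)*N(d2) = 21.7900 * 2.0000 * 0.9743350896 * 0.3782737021 = 16.062078

Answer: Rho = 16.062078


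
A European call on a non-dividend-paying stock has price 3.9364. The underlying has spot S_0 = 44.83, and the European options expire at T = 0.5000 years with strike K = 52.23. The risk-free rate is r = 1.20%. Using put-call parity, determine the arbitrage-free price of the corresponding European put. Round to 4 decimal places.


Answer: Put price = 11.0240

Derivation:
Put-call parity: C - P = S_0 * exp(-qT) - K * exp(-rT).
S_0 * exp(-qT) = 44.8300 * 1.00000000 = 44.83000000
K * exp(-rT) = 52.2300 * 0.99401796 = 51.91755826
P = C - S*exp(-qT) + K*exp(-rT)
P = 3.9364 - 44.83000000 + 51.91755826 = 11.0240


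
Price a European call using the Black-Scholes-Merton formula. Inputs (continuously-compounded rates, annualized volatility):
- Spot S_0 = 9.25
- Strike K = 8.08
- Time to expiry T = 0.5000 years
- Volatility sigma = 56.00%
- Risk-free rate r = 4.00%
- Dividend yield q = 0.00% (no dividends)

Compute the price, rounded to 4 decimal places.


d1 = (ln(S/K) + (r - q + 0.5*sigma^2) * T) / (sigma * sqrt(T)) = 0.59000909
d2 = d1 - sigma * sqrt(T) = 0.19402929
exp(-rT) = 0.98019867; exp(-qT) = 1.00000000
C = S_0 * exp(-qT) * N(d1) - K * exp(-rT) * N(d2)
N(d1) = 0.72240772; N(d2) = 0.57692353
C = 9.2500 * 1.00000000 * 0.72240772 - 8.0800 * 0.98019867 * 0.57692353 = 2.1130

Answer: Price = 2.1130


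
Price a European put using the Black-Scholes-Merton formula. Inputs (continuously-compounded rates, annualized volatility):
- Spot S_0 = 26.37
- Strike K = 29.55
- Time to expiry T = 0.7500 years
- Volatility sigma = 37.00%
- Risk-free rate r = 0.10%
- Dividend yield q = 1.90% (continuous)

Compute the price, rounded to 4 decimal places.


Answer: Price = 5.5720

Derivation:
d1 = (ln(S/K) + (r - q + 0.5*sigma^2) * T) / (sigma * sqrt(T)) = -0.23724179
d2 = d1 - sigma * sqrt(T) = -0.55767119
exp(-rT) = 0.99925028; exp(-qT) = 0.98585105
P = K * exp(-rT) * N(-d2) - S_0 * exp(-qT) * N(-d1)
N(-d1) = 0.59376539; N(-d2) = 0.71146553
P = 29.5500 * 0.99925028 * 0.71146553 - 26.3700 * 0.98585105 * 0.59376539 = 5.5720


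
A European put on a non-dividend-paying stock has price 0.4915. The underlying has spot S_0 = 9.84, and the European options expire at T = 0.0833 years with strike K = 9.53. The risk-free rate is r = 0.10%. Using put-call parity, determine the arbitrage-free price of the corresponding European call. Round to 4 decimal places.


Put-call parity: C - P = S_0 * exp(-qT) - K * exp(-rT).
S_0 * exp(-qT) = 9.8400 * 1.00000000 = 9.84000000
K * exp(-rT) = 9.5300 * 0.99991670 = 9.52920618
C = P + S*exp(-qT) - K*exp(-rT)
C = 0.4915 + 9.84000000 - 9.52920618 = 0.8023

Answer: Call price = 0.8023


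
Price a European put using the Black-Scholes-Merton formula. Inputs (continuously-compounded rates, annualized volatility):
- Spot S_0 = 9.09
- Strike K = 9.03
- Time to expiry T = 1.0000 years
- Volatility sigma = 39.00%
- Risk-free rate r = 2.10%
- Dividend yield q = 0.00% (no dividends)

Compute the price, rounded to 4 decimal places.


d1 = (ln(S/K) + (r - q + 0.5*sigma^2) * T) / (sigma * sqrt(T)) = 0.26582703
d2 = d1 - sigma * sqrt(T) = -0.12417297
exp(-rT) = 0.97921896; exp(-qT) = 1.00000000
P = K * exp(-rT) * N(-d2) - S_0 * exp(-qT) * N(-d1)
N(-d1) = 0.39518621; N(-d2) = 0.54941084
P = 9.0300 * 0.97921896 * 0.54941084 - 9.0900 * 1.00000000 * 0.39518621 = 1.2658

Answer: Price = 1.2658


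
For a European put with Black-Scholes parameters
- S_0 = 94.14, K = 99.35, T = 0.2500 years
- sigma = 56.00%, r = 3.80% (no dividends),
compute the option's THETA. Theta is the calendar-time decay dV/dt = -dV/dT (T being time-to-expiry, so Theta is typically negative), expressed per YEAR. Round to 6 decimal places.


Answer: Theta = -18.719487

Derivation:
d1 = -0.0184497608; d2 = -0.2984497608
phi(d1) = 0.3988743875; exp(-qT) = 1.0000000000; exp(-rT) = 0.9905449824
Theta = -S*exp(-qT)*phi(d1)*sigma/(2*sqrt(T)) + r*K*exp(-rT)*N(-d2) - q*S*exp(-qT)*N(-d1)
N(-d1) = 0.5073599721; N(-d2) = 0.6173200426; sqrt(T) = 0.5000000000
Term 1 = -94.1400 * 1.0000000000 * 0.3988743875 * 0.5600 / (2 * 0.5000000000) = -21.0280195100
Term 2 = 0.0380 * 99.3500 * 0.9905449824 * 0.6173200426 = 2.3085327920
Term 3 = 0 (no dividend yield, q = 0)
Theta = -21.0280195100 + (2.3085327920) + (0.0000000000) = -18.719487


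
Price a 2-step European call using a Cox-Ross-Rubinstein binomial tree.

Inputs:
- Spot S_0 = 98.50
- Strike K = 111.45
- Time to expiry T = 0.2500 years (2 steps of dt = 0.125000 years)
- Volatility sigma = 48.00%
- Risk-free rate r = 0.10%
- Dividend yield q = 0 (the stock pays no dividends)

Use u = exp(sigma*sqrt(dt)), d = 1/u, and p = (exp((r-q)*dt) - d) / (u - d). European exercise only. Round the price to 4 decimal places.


Answer: Price = V(0,0) = 5.6330

Derivation:
dt = T/N = 0.125000
u = exp(sigma*sqrt(dt)) = 1.184956; d = 1/u = 0.843913
p = (exp((r-q)*dt) - d) / (u - d) = 0.458042
Discount per step: exp(-r*dt) = 0.999875
Stock lattice S(k, i) with i counting down-moves:
  k=0: S(0,0) = 98.5000
  k=1: S(1,0) = 116.7182; S(1,1) = 83.1255
  k=2: S(2,0) = 138.3059; S(2,1) = 98.5000; S(2,2) = 70.1507
Terminal payoffs V(N, i) = max(S_T - K, 0):
  V(2,0) = 26.855887; V(2,1) = 0.000000; V(2,2) = 0.000000
Backward induction: V(k, i) = exp(-r*dt) * [p * V(k+1, i) + (1-p) * V(k+1, i+1)].
  V(1,0) = exp(-r*dt) * [p*26.855887 + (1-p)*0.000000] = 12.299578
  V(1,1) = exp(-r*dt) * [p*0.000000 + (1-p)*0.000000] = 0.000000
  V(0,0) = exp(-r*dt) * [p*12.299578 + (1-p)*0.000000] = 5.633015


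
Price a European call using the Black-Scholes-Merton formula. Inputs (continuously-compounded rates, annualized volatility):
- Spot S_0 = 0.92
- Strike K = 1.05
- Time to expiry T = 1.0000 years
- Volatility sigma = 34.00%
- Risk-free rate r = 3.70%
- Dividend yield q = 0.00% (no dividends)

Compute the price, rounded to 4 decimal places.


d1 = (ln(S/K) + (r - q + 0.5*sigma^2) * T) / (sigma * sqrt(T)) = -0.10991698
d2 = d1 - sigma * sqrt(T) = -0.44991698
exp(-rT) = 0.96367614; exp(-qT) = 1.00000000
C = S_0 * exp(-qT) * N(d1) - K * exp(-rT) * N(d2)
N(d1) = 0.45623761; N(d2) = 0.32638515
C = 0.9200 * 1.00000000 * 0.45623761 - 1.0500 * 0.96367614 * 0.32638515 = 0.0895

Answer: Price = 0.0895


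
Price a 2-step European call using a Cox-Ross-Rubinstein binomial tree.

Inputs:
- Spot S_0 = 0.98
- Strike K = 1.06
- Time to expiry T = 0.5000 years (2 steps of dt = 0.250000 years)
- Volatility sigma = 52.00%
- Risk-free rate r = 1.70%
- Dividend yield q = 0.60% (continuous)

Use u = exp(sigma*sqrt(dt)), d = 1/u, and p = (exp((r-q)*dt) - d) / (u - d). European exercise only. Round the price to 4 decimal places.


dt = T/N = 0.250000
u = exp(sigma*sqrt(dt)) = 1.296930; d = 1/u = 0.771052
p = (exp((r-q)*dt) - d) / (u - d) = 0.440600
Discount per step: exp(-r*dt) = 0.995759
Stock lattice S(k, i) with i counting down-moves:
  k=0: S(0,0) = 0.9800
  k=1: S(1,0) = 1.2710; S(1,1) = 0.7556
  k=2: S(2,0) = 1.6484; S(2,1) = 0.9800; S(2,2) = 0.5826
Terminal payoffs V(N, i) = max(S_T - K, 0):
  V(2,0) = 0.588387; V(2,1) = 0.000000; V(2,2) = 0.000000
Backward induction: V(k, i) = exp(-r*dt) * [p * V(k+1, i) + (1-p) * V(k+1, i+1)].
  V(1,0) = exp(-r*dt) * [p*0.588387 + (1-p)*0.000000] = 0.258144
  V(1,1) = exp(-r*dt) * [p*0.000000 + (1-p)*0.000000] = 0.000000
  V(0,0) = exp(-r*dt) * [p*0.258144 + (1-p)*0.000000] = 0.113256

Answer: Price = V(0,0) = 0.1133
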